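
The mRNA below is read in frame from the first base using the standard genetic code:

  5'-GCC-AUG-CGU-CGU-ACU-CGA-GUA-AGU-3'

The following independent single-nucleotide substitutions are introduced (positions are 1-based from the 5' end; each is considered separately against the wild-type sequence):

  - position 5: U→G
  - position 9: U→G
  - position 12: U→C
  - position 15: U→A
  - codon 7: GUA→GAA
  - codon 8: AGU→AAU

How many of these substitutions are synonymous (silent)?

3

Codon 2: AUG (Met) → AGG (Arg) — missense.
Codon 3: CGU (Arg) → CGG (Arg) — synonymous.
Codon 4: CGU (Arg) → CGC (Arg) — synonymous.
Codon 5: ACU (Thr) → ACA (Thr) — synonymous.
Codon 7: GUA (Val) → GAA (Glu) — missense.
Codon 8: AGU (Ser) → AAU (Asn) — missense.
Synonymous: 3 of 6.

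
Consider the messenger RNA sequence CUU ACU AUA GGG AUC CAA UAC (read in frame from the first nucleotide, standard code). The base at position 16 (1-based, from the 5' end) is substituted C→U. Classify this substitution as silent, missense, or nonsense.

Position 16 falls in codon 6: CAA → Gln.
After the substitution the codon is UAA → Stop.
The new codon is a stop codon, so this is a nonsense mutation.

nonsense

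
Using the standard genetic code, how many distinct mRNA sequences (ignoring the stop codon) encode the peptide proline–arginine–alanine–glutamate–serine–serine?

Pro: 4 codons.
Arg: 6 codons.
Ala: 4 codons.
Glu: 2 codons.
Ser: 6 codons.
Ser: 6 codons.
4 × 6 × 4 × 2 × 6 × 6 = 6912.

6912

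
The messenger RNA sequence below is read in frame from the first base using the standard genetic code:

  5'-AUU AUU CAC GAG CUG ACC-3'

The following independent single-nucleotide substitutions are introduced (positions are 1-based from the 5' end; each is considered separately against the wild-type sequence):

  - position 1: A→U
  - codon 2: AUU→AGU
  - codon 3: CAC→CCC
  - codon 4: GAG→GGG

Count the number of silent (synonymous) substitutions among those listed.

0

Codon 1: AUU (Ile) → UUU (Phe) — missense.
Codon 2: AUU (Ile) → AGU (Ser) — missense.
Codon 3: CAC (His) → CCC (Pro) — missense.
Codon 4: GAG (Glu) → GGG (Gly) — missense.
Synonymous: 0 of 4.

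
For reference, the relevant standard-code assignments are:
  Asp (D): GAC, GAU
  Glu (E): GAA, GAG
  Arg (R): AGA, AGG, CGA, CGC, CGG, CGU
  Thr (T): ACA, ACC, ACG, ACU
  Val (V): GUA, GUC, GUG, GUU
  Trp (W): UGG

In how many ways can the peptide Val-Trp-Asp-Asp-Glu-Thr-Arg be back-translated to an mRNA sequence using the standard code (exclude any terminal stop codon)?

Val: 4 codons.
Trp: 1 codon.
Asp: 2 codons.
Asp: 2 codons.
Glu: 2 codons.
Thr: 4 codons.
Arg: 6 codons.
4 × 1 × 2 × 2 × 2 × 4 × 6 = 768.

768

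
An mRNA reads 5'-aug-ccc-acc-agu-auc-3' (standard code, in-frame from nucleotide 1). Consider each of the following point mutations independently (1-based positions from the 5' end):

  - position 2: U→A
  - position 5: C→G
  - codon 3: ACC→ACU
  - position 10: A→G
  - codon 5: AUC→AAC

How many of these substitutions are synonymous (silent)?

1

Codon 1: AUG (Met) → AAG (Lys) — missense.
Codon 2: CCC (Pro) → CGC (Arg) — missense.
Codon 3: ACC (Thr) → ACU (Thr) — synonymous.
Codon 4: AGU (Ser) → GGU (Gly) — missense.
Codon 5: AUC (Ile) → AAC (Asn) — missense.
Synonymous: 1 of 5.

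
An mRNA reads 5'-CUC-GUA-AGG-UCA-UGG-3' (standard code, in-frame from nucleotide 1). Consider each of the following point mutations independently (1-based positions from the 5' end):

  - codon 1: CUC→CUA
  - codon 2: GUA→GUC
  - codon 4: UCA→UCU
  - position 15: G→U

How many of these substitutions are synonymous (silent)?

3

Codon 1: CUC (Leu) → CUA (Leu) — synonymous.
Codon 2: GUA (Val) → GUC (Val) — synonymous.
Codon 4: UCA (Ser) → UCU (Ser) — synonymous.
Codon 5: UGG (Trp) → UGU (Cys) — missense.
Synonymous: 3 of 4.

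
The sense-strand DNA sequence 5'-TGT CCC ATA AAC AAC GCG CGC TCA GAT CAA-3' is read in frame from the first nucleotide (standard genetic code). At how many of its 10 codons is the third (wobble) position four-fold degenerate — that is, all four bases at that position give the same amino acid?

4

Codon 1 TGT (Cys): third position 2-fold.
Codon 2 CCC (Pro): third position 4-fold.
Codon 3 ATA (Ile): third position 3-fold.
Codon 4 AAC (Asn): third position 2-fold.
Codon 5 AAC (Asn): third position 2-fold.
Codon 6 GCG (Ala): third position 4-fold.
Codon 7 CGC (Arg): third position 4-fold.
Codon 8 TCA (Ser): third position 4-fold.
Codon 9 GAT (Asp): third position 2-fold.
Codon 10 CAA (Gln): third position 2-fold.
Four-fold degenerate third positions: 4.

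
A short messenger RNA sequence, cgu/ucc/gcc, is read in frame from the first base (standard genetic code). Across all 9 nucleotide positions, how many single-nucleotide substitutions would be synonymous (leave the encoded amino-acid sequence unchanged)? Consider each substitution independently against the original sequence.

9

Codon 1 (CGU, Arg): 3 synonymous substitutions.
Codon 2 (UCC, Ser): 3 synonymous substitutions.
Codon 3 (GCC, Ala): 3 synonymous substitutions.
Total: 3 + 3 + 3 = 9.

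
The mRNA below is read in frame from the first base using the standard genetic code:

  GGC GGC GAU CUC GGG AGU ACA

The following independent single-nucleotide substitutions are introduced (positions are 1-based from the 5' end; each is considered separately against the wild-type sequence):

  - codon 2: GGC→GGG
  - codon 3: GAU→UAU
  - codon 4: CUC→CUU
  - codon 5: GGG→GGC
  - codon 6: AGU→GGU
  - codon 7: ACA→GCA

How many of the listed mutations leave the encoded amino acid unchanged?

3

Codon 2: GGC (Gly) → GGG (Gly) — synonymous.
Codon 3: GAU (Asp) → UAU (Tyr) — missense.
Codon 4: CUC (Leu) → CUU (Leu) — synonymous.
Codon 5: GGG (Gly) → GGC (Gly) — synonymous.
Codon 6: AGU (Ser) → GGU (Gly) — missense.
Codon 7: ACA (Thr) → GCA (Ala) — missense.
Synonymous: 3 of 6.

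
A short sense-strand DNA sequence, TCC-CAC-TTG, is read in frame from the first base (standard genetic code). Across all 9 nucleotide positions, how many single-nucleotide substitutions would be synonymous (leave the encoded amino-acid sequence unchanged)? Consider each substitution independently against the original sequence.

Codon 1 (TCC, Ser): 3 synonymous substitutions.
Codon 2 (CAC, His): 1 synonymous substitution.
Codon 3 (TTG, Leu): 2 synonymous substitutions.
Total: 3 + 1 + 2 = 6.

6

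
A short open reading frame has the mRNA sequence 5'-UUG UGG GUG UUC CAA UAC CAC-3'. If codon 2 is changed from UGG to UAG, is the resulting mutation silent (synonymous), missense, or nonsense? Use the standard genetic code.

Position 5 falls in codon 2: UGG → Trp.
After the substitution the codon is UAG → Stop.
The new codon is a stop codon, so this is a nonsense mutation.

nonsense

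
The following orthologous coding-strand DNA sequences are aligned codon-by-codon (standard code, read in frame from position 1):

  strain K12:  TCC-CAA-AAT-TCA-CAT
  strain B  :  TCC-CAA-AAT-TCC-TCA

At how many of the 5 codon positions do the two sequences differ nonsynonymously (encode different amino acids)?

Codon 1: TCC Ser / TCC Ser — identical.
Codon 2: CAA Gln / CAA Gln — identical.
Codon 3: AAT Asn / AAT Asn — identical.
Codon 4: TCA Ser / TCC Ser — synonymous.
Codon 5: CAT His / TCA Ser — nonsynonymous.
Nonsynonymous differences: 1.

1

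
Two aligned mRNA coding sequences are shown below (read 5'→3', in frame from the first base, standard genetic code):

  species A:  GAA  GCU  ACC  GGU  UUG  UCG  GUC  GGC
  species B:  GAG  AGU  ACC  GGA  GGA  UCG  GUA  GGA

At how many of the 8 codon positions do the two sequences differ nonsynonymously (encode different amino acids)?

Codon 1: GAA Glu / GAG Glu — synonymous.
Codon 2: GCU Ala / AGU Ser — nonsynonymous.
Codon 3: ACC Thr / ACC Thr — identical.
Codon 4: GGU Gly / GGA Gly — synonymous.
Codon 5: UUG Leu / GGA Gly — nonsynonymous.
Codon 6: UCG Ser / UCG Ser — identical.
Codon 7: GUC Val / GUA Val — synonymous.
Codon 8: GGC Gly / GGA Gly — synonymous.
Nonsynonymous differences: 2.

2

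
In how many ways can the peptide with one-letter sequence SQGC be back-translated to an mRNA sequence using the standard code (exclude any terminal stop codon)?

Ser: 6 codons.
Gln: 2 codons.
Gly: 4 codons.
Cys: 2 codons.
6 × 2 × 4 × 2 = 96.

96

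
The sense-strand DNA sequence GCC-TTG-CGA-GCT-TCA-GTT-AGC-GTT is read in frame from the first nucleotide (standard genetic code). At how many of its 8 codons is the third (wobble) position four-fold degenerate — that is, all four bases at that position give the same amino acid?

Codon 1 GCC (Ala): third position 4-fold.
Codon 2 TTG (Leu): third position 2-fold.
Codon 3 CGA (Arg): third position 4-fold.
Codon 4 GCT (Ala): third position 4-fold.
Codon 5 TCA (Ser): third position 4-fold.
Codon 6 GTT (Val): third position 4-fold.
Codon 7 AGC (Ser): third position 2-fold.
Codon 8 GTT (Val): third position 4-fold.
Four-fold degenerate third positions: 6.

6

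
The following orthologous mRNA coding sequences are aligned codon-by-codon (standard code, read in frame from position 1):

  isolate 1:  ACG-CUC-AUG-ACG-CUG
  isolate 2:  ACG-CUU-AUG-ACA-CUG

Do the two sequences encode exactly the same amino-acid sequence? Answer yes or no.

Codon 1: ACG Thr / ACG Thr — identical.
Codon 2: CUC Leu / CUU Leu — synonymous.
Codon 3: AUG Met / AUG Met — identical.
Codon 4: ACG Thr / ACA Thr — synonymous.
Codon 5: CUG Leu / CUG Leu — identical.
Nonsynonymous differences: 0 → same protein.

yes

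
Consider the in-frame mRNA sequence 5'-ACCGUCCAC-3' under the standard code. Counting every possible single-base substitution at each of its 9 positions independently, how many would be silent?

Codon 1 (ACC, Thr): 3 synonymous substitutions.
Codon 2 (GUC, Val): 3 synonymous substitutions.
Codon 3 (CAC, His): 1 synonymous substitution.
Total: 3 + 3 + 1 = 7.

7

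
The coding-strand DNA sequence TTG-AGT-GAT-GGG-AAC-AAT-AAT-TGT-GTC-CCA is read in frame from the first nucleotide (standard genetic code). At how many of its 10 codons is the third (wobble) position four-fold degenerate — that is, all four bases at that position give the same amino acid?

Codon 1 TTG (Leu): third position 2-fold.
Codon 2 AGT (Ser): third position 2-fold.
Codon 3 GAT (Asp): third position 2-fold.
Codon 4 GGG (Gly): third position 4-fold.
Codon 5 AAC (Asn): third position 2-fold.
Codon 6 AAT (Asn): third position 2-fold.
Codon 7 AAT (Asn): third position 2-fold.
Codon 8 TGT (Cys): third position 2-fold.
Codon 9 GTC (Val): third position 4-fold.
Codon 10 CCA (Pro): third position 4-fold.
Four-fold degenerate third positions: 3.

3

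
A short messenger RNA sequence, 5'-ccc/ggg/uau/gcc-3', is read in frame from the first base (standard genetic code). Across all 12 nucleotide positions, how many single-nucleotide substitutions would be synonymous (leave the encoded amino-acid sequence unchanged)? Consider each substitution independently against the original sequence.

10

Codon 1 (CCC, Pro): 3 synonymous substitutions.
Codon 2 (GGG, Gly): 3 synonymous substitutions.
Codon 3 (UAU, Tyr): 1 synonymous substitution.
Codon 4 (GCC, Ala): 3 synonymous substitutions.
Total: 3 + 3 + 1 + 3 = 10.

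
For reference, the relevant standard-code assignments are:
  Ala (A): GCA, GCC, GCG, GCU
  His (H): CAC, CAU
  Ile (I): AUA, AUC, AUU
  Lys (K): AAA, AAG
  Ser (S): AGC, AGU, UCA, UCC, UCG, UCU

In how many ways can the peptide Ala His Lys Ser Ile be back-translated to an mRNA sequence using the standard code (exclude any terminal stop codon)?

288

Ala: 4 codons.
His: 2 codons.
Lys: 2 codons.
Ser: 6 codons.
Ile: 3 codons.
4 × 2 × 2 × 6 × 3 = 288.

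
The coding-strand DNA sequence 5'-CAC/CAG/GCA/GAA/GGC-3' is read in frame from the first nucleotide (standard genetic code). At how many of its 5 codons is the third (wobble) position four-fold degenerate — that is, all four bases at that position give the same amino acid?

Codon 1 CAC (His): third position 2-fold.
Codon 2 CAG (Gln): third position 2-fold.
Codon 3 GCA (Ala): third position 4-fold.
Codon 4 GAA (Glu): third position 2-fold.
Codon 5 GGC (Gly): third position 4-fold.
Four-fold degenerate third positions: 2.

2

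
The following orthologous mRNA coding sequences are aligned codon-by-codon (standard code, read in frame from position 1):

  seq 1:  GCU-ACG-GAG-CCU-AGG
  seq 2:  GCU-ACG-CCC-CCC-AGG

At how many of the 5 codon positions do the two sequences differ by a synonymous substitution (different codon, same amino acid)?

1

Codon 1: GCU Ala / GCU Ala — identical.
Codon 2: ACG Thr / ACG Thr — identical.
Codon 3: GAG Glu / CCC Pro — nonsynonymous.
Codon 4: CCU Pro / CCC Pro — synonymous.
Codon 5: AGG Arg / AGG Arg — identical.
Synonymous differences: 1.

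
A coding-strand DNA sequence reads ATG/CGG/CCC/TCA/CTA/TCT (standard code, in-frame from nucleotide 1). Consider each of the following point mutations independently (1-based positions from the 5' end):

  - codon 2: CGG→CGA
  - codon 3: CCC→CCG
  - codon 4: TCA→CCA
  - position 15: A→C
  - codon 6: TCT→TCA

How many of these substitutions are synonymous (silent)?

4

Codon 2: CGG (Arg) → CGA (Arg) — synonymous.
Codon 3: CCC (Pro) → CCG (Pro) — synonymous.
Codon 4: TCA (Ser) → CCA (Pro) — missense.
Codon 5: CTA (Leu) → CTC (Leu) — synonymous.
Codon 6: TCT (Ser) → TCA (Ser) — synonymous.
Synonymous: 4 of 5.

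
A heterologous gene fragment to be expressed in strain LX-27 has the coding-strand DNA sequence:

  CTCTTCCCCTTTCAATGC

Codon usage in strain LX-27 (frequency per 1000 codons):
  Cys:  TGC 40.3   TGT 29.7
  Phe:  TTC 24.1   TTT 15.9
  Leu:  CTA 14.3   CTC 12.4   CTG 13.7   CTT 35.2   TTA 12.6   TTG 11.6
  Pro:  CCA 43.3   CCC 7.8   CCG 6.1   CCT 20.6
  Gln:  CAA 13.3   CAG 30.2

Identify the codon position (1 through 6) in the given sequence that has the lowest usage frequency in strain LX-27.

3

Codon 1 CTC (Leu): 12.4 per 1000.
Codon 2 TTC (Phe): 24.1 per 1000.
Codon 3 CCC (Pro): 7.8 per 1000.
Codon 4 TTT (Phe): 15.9 per 1000.
Codon 5 CAA (Gln): 13.3 per 1000.
Codon 6 TGC (Cys): 40.3 per 1000.
Lowest frequency is 7.8 at codon 3.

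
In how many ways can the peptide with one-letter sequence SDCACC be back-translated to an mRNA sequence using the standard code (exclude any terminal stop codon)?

384

Ser: 6 codons.
Asp: 2 codons.
Cys: 2 codons.
Ala: 4 codons.
Cys: 2 codons.
Cys: 2 codons.
6 × 2 × 2 × 4 × 2 × 2 = 384.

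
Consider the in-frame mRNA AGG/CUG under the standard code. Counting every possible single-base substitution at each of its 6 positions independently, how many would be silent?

Codon 1 (AGG, Arg): 2 synonymous substitutions.
Codon 2 (CUG, Leu): 4 synonymous substitutions.
Total: 2 + 4 = 6.

6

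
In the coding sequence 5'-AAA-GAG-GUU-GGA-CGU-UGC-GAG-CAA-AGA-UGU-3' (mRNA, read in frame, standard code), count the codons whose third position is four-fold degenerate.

Codon 1 AAA (Lys): third position 2-fold.
Codon 2 GAG (Glu): third position 2-fold.
Codon 3 GUU (Val): third position 4-fold.
Codon 4 GGA (Gly): third position 4-fold.
Codon 5 CGU (Arg): third position 4-fold.
Codon 6 UGC (Cys): third position 2-fold.
Codon 7 GAG (Glu): third position 2-fold.
Codon 8 CAA (Gln): third position 2-fold.
Codon 9 AGA (Arg): third position 2-fold.
Codon 10 UGU (Cys): third position 2-fold.
Four-fold degenerate third positions: 3.

3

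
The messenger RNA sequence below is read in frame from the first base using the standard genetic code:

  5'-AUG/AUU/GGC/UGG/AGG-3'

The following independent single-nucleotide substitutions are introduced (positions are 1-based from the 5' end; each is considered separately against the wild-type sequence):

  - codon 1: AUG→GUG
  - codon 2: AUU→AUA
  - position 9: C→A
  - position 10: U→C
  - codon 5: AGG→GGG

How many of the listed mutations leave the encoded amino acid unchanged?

2

Codon 1: AUG (Met) → GUG (Val) — missense.
Codon 2: AUU (Ile) → AUA (Ile) — synonymous.
Codon 3: GGC (Gly) → GGA (Gly) — synonymous.
Codon 4: UGG (Trp) → CGG (Arg) — missense.
Codon 5: AGG (Arg) → GGG (Gly) — missense.
Synonymous: 2 of 5.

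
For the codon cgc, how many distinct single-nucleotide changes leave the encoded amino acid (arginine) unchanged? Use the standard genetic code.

3

Position 1: none → 0 synonymous.
Position 2: none → 0 synonymous.
Position 3: CGU, CGA, CGG → 3 synonymous.
Total: 0 + 0 + 3 = 3.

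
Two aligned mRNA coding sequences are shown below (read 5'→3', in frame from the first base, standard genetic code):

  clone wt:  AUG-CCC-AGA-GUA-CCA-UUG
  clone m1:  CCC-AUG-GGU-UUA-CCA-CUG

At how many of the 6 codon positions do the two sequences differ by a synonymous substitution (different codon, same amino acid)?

1

Codon 1: AUG Met / CCC Pro — nonsynonymous.
Codon 2: CCC Pro / AUG Met — nonsynonymous.
Codon 3: AGA Arg / GGU Gly — nonsynonymous.
Codon 4: GUA Val / UUA Leu — nonsynonymous.
Codon 5: CCA Pro / CCA Pro — identical.
Codon 6: UUG Leu / CUG Leu — synonymous.
Synonymous differences: 1.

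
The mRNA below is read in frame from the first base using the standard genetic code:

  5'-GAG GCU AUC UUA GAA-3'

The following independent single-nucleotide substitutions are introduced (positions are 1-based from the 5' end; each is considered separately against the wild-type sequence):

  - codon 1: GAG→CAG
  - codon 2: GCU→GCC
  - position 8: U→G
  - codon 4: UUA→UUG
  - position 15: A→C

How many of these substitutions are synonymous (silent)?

Codon 1: GAG (Glu) → CAG (Gln) — missense.
Codon 2: GCU (Ala) → GCC (Ala) — synonymous.
Codon 3: AUC (Ile) → AGC (Ser) — missense.
Codon 4: UUA (Leu) → UUG (Leu) — synonymous.
Codon 5: GAA (Glu) → GAC (Asp) — missense.
Synonymous: 2 of 5.

2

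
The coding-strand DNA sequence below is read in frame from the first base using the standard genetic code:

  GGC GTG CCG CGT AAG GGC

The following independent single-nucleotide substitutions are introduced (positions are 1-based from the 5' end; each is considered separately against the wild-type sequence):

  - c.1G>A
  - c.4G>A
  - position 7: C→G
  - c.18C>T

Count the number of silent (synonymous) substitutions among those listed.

Codon 1: GGC (Gly) → AGC (Ser) — missense.
Codon 2: GTG (Val) → ATG (Met) — missense.
Codon 3: CCG (Pro) → GCG (Ala) — missense.
Codon 6: GGC (Gly) → GGT (Gly) — synonymous.
Synonymous: 1 of 4.

1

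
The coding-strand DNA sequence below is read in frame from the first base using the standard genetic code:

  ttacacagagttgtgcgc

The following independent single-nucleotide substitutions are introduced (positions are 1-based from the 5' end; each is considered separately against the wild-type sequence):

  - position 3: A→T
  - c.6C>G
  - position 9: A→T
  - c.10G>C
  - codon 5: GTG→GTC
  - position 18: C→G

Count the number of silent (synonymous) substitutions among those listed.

2

Codon 1: TTA (Leu) → TTT (Phe) — missense.
Codon 2: CAC (His) → CAG (Gln) — missense.
Codon 3: AGA (Arg) → AGT (Ser) — missense.
Codon 4: GTT (Val) → CTT (Leu) — missense.
Codon 5: GTG (Val) → GTC (Val) — synonymous.
Codon 6: CGC (Arg) → CGG (Arg) — synonymous.
Synonymous: 2 of 6.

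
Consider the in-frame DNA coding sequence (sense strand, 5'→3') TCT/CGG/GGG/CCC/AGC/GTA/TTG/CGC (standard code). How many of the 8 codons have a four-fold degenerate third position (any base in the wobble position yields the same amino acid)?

Codon 1 TCT (Ser): third position 4-fold.
Codon 2 CGG (Arg): third position 4-fold.
Codon 3 GGG (Gly): third position 4-fold.
Codon 4 CCC (Pro): third position 4-fold.
Codon 5 AGC (Ser): third position 2-fold.
Codon 6 GTA (Val): third position 4-fold.
Codon 7 TTG (Leu): third position 2-fold.
Codon 8 CGC (Arg): third position 4-fold.
Four-fold degenerate third positions: 6.

6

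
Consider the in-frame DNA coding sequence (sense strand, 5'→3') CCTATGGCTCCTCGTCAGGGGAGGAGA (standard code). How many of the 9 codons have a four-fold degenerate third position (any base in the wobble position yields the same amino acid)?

5

Codon 1 CCT (Pro): third position 4-fold.
Codon 2 ATG (Met): third position 1-fold.
Codon 3 GCT (Ala): third position 4-fold.
Codon 4 CCT (Pro): third position 4-fold.
Codon 5 CGT (Arg): third position 4-fold.
Codon 6 CAG (Gln): third position 2-fold.
Codon 7 GGG (Gly): third position 4-fold.
Codon 8 AGG (Arg): third position 2-fold.
Codon 9 AGA (Arg): third position 2-fold.
Four-fold degenerate third positions: 5.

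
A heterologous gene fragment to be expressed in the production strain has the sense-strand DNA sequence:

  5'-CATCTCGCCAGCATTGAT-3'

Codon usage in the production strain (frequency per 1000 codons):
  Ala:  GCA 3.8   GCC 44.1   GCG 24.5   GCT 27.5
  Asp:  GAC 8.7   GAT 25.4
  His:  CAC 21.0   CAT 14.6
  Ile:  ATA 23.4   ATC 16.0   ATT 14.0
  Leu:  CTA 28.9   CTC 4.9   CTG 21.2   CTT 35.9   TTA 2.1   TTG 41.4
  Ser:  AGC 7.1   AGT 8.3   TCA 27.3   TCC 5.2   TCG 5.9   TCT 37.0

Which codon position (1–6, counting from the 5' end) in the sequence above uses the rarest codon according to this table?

2

Codon 1 CAT (His): 14.6 per 1000.
Codon 2 CTC (Leu): 4.9 per 1000.
Codon 3 GCC (Ala): 44.1 per 1000.
Codon 4 AGC (Ser): 7.1 per 1000.
Codon 5 ATT (Ile): 14.0 per 1000.
Codon 6 GAT (Asp): 25.4 per 1000.
Lowest frequency is 4.9 at codon 2.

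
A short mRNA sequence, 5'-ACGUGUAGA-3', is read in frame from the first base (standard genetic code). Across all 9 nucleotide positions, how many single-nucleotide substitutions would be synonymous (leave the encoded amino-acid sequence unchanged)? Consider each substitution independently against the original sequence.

Codon 1 (ACG, Thr): 3 synonymous substitutions.
Codon 2 (UGU, Cys): 1 synonymous substitution.
Codon 3 (AGA, Arg): 2 synonymous substitutions.
Total: 3 + 1 + 2 = 6.

6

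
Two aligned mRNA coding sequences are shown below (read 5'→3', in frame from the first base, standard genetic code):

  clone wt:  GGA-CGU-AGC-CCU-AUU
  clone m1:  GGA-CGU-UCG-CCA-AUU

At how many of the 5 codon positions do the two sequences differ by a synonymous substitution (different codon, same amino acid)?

Codon 1: GGA Gly / GGA Gly — identical.
Codon 2: CGU Arg / CGU Arg — identical.
Codon 3: AGC Ser / UCG Ser — synonymous.
Codon 4: CCU Pro / CCA Pro — synonymous.
Codon 5: AUU Ile / AUU Ile — identical.
Synonymous differences: 2.

2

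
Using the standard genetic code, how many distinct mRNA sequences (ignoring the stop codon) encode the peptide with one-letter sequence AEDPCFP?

1024

Ala: 4 codons.
Glu: 2 codons.
Asp: 2 codons.
Pro: 4 codons.
Cys: 2 codons.
Phe: 2 codons.
Pro: 4 codons.
4 × 2 × 2 × 4 × 2 × 2 × 4 = 1024.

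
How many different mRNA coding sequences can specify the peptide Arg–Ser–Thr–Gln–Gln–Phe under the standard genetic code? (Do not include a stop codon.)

Arg: 6 codons.
Ser: 6 codons.
Thr: 4 codons.
Gln: 2 codons.
Gln: 2 codons.
Phe: 2 codons.
6 × 6 × 4 × 2 × 2 × 2 = 1152.

1152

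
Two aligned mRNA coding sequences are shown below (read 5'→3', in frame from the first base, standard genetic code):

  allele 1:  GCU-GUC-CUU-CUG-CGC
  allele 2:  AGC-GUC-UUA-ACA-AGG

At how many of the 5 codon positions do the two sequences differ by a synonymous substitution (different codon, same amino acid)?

Codon 1: GCU Ala / AGC Ser — nonsynonymous.
Codon 2: GUC Val / GUC Val — identical.
Codon 3: CUU Leu / UUA Leu — synonymous.
Codon 4: CUG Leu / ACA Thr — nonsynonymous.
Codon 5: CGC Arg / AGG Arg — synonymous.
Synonymous differences: 2.

2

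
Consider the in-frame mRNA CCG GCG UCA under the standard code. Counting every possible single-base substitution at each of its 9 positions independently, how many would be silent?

9

Codon 1 (CCG, Pro): 3 synonymous substitutions.
Codon 2 (GCG, Ala): 3 synonymous substitutions.
Codon 3 (UCA, Ser): 3 synonymous substitutions.
Total: 3 + 3 + 3 = 9.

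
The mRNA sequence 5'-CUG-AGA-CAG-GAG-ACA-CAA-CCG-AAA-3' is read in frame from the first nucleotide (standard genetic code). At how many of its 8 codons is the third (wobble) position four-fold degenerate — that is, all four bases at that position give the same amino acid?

Codon 1 CUG (Leu): third position 4-fold.
Codon 2 AGA (Arg): third position 2-fold.
Codon 3 CAG (Gln): third position 2-fold.
Codon 4 GAG (Glu): third position 2-fold.
Codon 5 ACA (Thr): third position 4-fold.
Codon 6 CAA (Gln): third position 2-fold.
Codon 7 CCG (Pro): third position 4-fold.
Codon 8 AAA (Lys): third position 2-fold.
Four-fold degenerate third positions: 3.

3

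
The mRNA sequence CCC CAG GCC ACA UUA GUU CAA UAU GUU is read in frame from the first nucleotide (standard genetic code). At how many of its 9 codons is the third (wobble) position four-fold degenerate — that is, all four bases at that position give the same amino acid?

Codon 1 CCC (Pro): third position 4-fold.
Codon 2 CAG (Gln): third position 2-fold.
Codon 3 GCC (Ala): third position 4-fold.
Codon 4 ACA (Thr): third position 4-fold.
Codon 5 UUA (Leu): third position 2-fold.
Codon 6 GUU (Val): third position 4-fold.
Codon 7 CAA (Gln): third position 2-fold.
Codon 8 UAU (Tyr): third position 2-fold.
Codon 9 GUU (Val): third position 4-fold.
Four-fold degenerate third positions: 5.

5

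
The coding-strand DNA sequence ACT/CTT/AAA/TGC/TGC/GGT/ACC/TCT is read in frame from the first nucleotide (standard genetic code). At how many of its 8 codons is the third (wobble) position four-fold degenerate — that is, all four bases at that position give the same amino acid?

5

Codon 1 ACT (Thr): third position 4-fold.
Codon 2 CTT (Leu): third position 4-fold.
Codon 3 AAA (Lys): third position 2-fold.
Codon 4 TGC (Cys): third position 2-fold.
Codon 5 TGC (Cys): third position 2-fold.
Codon 6 GGT (Gly): third position 4-fold.
Codon 7 ACC (Thr): third position 4-fold.
Codon 8 TCT (Ser): third position 4-fold.
Four-fold degenerate third positions: 5.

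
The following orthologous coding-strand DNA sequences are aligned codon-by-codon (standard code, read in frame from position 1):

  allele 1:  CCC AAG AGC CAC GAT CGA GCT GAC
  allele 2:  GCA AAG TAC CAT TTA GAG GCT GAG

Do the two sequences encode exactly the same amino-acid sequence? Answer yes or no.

Codon 1: CCC Pro / GCA Ala — nonsynonymous.
Codon 2: AAG Lys / AAG Lys — identical.
Codon 3: AGC Ser / TAC Tyr — nonsynonymous.
Codon 4: CAC His / CAT His — synonymous.
Codon 5: GAT Asp / TTA Leu — nonsynonymous.
Codon 6: CGA Arg / GAG Glu — nonsynonymous.
Codon 7: GCT Ala / GCT Ala — identical.
Codon 8: GAC Asp / GAG Glu — nonsynonymous.
Nonsynonymous differences: 5 → different protein.

no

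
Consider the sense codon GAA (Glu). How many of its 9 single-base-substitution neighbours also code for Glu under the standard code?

1

Position 1: none → 0 synonymous.
Position 2: none → 0 synonymous.
Position 3: GAG → 1 synonymous.
Total: 0 + 0 + 1 = 1.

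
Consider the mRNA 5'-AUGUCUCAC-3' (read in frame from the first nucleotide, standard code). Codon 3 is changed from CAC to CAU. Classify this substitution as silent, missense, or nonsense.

Position 9 falls in codon 3: CAC → His.
After the substitution the codon is CAU → His.
Both encode His, so the change is synonymous.

silent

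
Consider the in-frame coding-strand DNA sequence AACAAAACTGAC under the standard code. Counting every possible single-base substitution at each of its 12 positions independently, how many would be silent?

6

Codon 1 (AAC, Asn): 1 synonymous substitution.
Codon 2 (AAA, Lys): 1 synonymous substitution.
Codon 3 (ACT, Thr): 3 synonymous substitutions.
Codon 4 (GAC, Asp): 1 synonymous substitution.
Total: 1 + 1 + 3 + 1 = 6.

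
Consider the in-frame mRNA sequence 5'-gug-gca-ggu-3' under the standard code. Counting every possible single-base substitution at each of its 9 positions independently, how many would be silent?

9

Codon 1 (GUG, Val): 3 synonymous substitutions.
Codon 2 (GCA, Ala): 3 synonymous substitutions.
Codon 3 (GGU, Gly): 3 synonymous substitutions.
Total: 3 + 3 + 3 = 9.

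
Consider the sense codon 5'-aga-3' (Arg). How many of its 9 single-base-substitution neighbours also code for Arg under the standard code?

2

Position 1: CGA → 1 synonymous.
Position 2: none → 0 synonymous.
Position 3: AGG → 1 synonymous.
Total: 1 + 0 + 1 = 2.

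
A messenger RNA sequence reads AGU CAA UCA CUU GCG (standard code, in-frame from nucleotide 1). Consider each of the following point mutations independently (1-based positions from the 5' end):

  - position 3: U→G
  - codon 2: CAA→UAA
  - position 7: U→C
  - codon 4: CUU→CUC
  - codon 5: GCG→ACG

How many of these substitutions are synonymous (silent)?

Codon 1: AGU (Ser) → AGG (Arg) — missense.
Codon 2: CAA (Gln) → UAA (Stop) — nonsense.
Codon 3: UCA (Ser) → CCA (Pro) — missense.
Codon 4: CUU (Leu) → CUC (Leu) — synonymous.
Codon 5: GCG (Ala) → ACG (Thr) — missense.
Synonymous: 1 of 5.

1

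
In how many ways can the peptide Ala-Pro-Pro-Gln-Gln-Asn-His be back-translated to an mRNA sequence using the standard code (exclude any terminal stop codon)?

1024

Ala: 4 codons.
Pro: 4 codons.
Pro: 4 codons.
Gln: 2 codons.
Gln: 2 codons.
Asn: 2 codons.
His: 2 codons.
4 × 4 × 4 × 2 × 2 × 2 × 2 = 1024.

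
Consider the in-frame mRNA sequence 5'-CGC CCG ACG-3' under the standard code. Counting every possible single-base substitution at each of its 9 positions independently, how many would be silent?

Codon 1 (CGC, Arg): 3 synonymous substitutions.
Codon 2 (CCG, Pro): 3 synonymous substitutions.
Codon 3 (ACG, Thr): 3 synonymous substitutions.
Total: 3 + 3 + 3 = 9.

9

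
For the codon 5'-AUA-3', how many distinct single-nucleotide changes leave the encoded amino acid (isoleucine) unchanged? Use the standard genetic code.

2

Position 1: none → 0 synonymous.
Position 2: none → 0 synonymous.
Position 3: AUU, AUC → 2 synonymous.
Total: 0 + 0 + 2 = 2.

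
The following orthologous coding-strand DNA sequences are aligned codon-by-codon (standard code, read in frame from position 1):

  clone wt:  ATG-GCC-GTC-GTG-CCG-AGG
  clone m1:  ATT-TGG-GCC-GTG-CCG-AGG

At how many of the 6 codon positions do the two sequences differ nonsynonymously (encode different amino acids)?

Codon 1: ATG Met / ATT Ile — nonsynonymous.
Codon 2: GCC Ala / TGG Trp — nonsynonymous.
Codon 3: GTC Val / GCC Ala — nonsynonymous.
Codon 4: GTG Val / GTG Val — identical.
Codon 5: CCG Pro / CCG Pro — identical.
Codon 6: AGG Arg / AGG Arg — identical.
Nonsynonymous differences: 3.

3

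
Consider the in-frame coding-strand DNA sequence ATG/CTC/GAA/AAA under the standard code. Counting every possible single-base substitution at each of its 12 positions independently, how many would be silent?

5

Codon 1 (ATG, Met): 0 synonymous substitutions.
Codon 2 (CTC, Leu): 3 synonymous substitutions.
Codon 3 (GAA, Glu): 1 synonymous substitution.
Codon 4 (AAA, Lys): 1 synonymous substitution.
Total: 0 + 3 + 1 + 1 = 5.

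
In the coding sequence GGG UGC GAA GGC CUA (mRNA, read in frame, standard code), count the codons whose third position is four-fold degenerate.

3

Codon 1 GGG (Gly): third position 4-fold.
Codon 2 UGC (Cys): third position 2-fold.
Codon 3 GAA (Glu): third position 2-fold.
Codon 4 GGC (Gly): third position 4-fold.
Codon 5 CUA (Leu): third position 4-fold.
Four-fold degenerate third positions: 3.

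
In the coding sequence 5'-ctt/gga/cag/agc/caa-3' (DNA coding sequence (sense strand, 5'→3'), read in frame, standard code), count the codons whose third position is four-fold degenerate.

2

Codon 1 CTT (Leu): third position 4-fold.
Codon 2 GGA (Gly): third position 4-fold.
Codon 3 CAG (Gln): third position 2-fold.
Codon 4 AGC (Ser): third position 2-fold.
Codon 5 CAA (Gln): third position 2-fold.
Four-fold degenerate third positions: 2.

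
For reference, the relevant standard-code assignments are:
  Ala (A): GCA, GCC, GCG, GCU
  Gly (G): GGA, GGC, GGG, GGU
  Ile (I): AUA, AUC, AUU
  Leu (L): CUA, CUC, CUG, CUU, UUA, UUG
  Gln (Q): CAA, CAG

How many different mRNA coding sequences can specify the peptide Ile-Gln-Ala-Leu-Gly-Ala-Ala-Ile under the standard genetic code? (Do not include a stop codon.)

27648

Ile: 3 codons.
Gln: 2 codons.
Ala: 4 codons.
Leu: 6 codons.
Gly: 4 codons.
Ala: 4 codons.
Ala: 4 codons.
Ile: 3 codons.
3 × 2 × 4 × 6 × 4 × 4 × 4 × 3 = 27648.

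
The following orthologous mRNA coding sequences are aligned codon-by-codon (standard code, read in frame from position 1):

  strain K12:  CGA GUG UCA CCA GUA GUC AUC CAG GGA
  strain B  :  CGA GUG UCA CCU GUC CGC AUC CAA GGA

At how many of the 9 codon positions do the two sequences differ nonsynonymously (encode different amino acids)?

1

Codon 1: CGA Arg / CGA Arg — identical.
Codon 2: GUG Val / GUG Val — identical.
Codon 3: UCA Ser / UCA Ser — identical.
Codon 4: CCA Pro / CCU Pro — synonymous.
Codon 5: GUA Val / GUC Val — synonymous.
Codon 6: GUC Val / CGC Arg — nonsynonymous.
Codon 7: AUC Ile / AUC Ile — identical.
Codon 8: CAG Gln / CAA Gln — synonymous.
Codon 9: GGA Gly / GGA Gly — identical.
Nonsynonymous differences: 1.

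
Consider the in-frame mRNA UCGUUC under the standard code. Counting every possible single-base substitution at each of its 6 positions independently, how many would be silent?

Codon 1 (UCG, Ser): 3 synonymous substitutions.
Codon 2 (UUC, Phe): 1 synonymous substitution.
Total: 3 + 1 = 4.

4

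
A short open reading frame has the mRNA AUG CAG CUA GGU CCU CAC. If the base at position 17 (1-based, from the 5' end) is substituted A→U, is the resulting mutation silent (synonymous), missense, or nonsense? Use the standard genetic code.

Position 17 falls in codon 6: CAC → His.
After the substitution the codon is CUC → Leu.
His ≠ Leu, so this is a missense mutation.

missense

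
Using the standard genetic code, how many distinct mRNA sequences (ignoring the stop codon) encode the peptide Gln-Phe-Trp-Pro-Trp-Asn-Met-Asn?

Gln: 2 codons.
Phe: 2 codons.
Trp: 1 codon.
Pro: 4 codons.
Trp: 1 codon.
Asn: 2 codons.
Met: 1 codon.
Asn: 2 codons.
2 × 2 × 1 × 4 × 1 × 2 × 1 × 2 = 64.

64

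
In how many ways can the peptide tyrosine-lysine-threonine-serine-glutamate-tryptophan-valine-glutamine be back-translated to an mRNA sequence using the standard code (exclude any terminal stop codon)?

Tyr: 2 codons.
Lys: 2 codons.
Thr: 4 codons.
Ser: 6 codons.
Glu: 2 codons.
Trp: 1 codon.
Val: 4 codons.
Gln: 2 codons.
2 × 2 × 4 × 6 × 2 × 1 × 4 × 2 = 1536.

1536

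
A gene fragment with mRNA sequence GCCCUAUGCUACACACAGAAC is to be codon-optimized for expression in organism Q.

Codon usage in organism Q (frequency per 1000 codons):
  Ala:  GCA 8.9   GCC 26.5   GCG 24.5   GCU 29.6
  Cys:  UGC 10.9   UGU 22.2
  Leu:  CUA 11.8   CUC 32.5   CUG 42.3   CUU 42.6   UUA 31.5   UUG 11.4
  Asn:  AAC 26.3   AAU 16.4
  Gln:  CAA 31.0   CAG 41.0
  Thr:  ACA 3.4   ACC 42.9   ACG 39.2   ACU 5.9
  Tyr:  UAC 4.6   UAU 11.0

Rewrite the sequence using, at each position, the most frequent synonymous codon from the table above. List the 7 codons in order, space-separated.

GCU CUU UGU UAU ACC CAG AAC

Codon 1 (Ala): best is GCU at 29.6.
Codon 2 (Leu): best is CUU at 42.6.
Codon 3 (Cys): best is UGU at 22.2.
Codon 4 (Tyr): best is UAU at 11.0.
Codon 5 (Thr): best is ACC at 42.9.
Codon 6 (Gln): best is CAG at 41.0.
Codon 7 (Asn): best is AAC at 26.3.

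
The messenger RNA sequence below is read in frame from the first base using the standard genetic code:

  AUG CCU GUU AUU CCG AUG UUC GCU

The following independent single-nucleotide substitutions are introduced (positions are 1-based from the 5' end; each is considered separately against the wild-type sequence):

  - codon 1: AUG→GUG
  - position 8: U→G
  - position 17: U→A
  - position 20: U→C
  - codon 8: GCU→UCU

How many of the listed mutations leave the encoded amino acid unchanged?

0

Codon 1: AUG (Met) → GUG (Val) — missense.
Codon 3: GUU (Val) → GGU (Gly) — missense.
Codon 6: AUG (Met) → AAG (Lys) — missense.
Codon 7: UUC (Phe) → UCC (Ser) — missense.
Codon 8: GCU (Ala) → UCU (Ser) — missense.
Synonymous: 0 of 5.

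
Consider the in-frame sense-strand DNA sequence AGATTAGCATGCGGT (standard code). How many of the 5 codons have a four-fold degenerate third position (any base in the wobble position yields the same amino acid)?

Codon 1 AGA (Arg): third position 2-fold.
Codon 2 TTA (Leu): third position 2-fold.
Codon 3 GCA (Ala): third position 4-fold.
Codon 4 TGC (Cys): third position 2-fold.
Codon 5 GGT (Gly): third position 4-fold.
Four-fold degenerate third positions: 2.

2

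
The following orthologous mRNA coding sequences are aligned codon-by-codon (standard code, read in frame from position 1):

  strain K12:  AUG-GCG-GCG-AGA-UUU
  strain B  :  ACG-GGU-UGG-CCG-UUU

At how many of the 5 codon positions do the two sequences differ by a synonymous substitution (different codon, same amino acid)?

0

Codon 1: AUG Met / ACG Thr — nonsynonymous.
Codon 2: GCG Ala / GGU Gly — nonsynonymous.
Codon 3: GCG Ala / UGG Trp — nonsynonymous.
Codon 4: AGA Arg / CCG Pro — nonsynonymous.
Codon 5: UUU Phe / UUU Phe — identical.
Synonymous differences: 0.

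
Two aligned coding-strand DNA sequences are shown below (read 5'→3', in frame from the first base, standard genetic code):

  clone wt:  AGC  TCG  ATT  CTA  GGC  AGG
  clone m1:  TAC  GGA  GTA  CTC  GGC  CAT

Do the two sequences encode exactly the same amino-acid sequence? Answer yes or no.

no

Codon 1: AGC Ser / TAC Tyr — nonsynonymous.
Codon 2: TCG Ser / GGA Gly — nonsynonymous.
Codon 3: ATT Ile / GTA Val — nonsynonymous.
Codon 4: CTA Leu / CTC Leu — synonymous.
Codon 5: GGC Gly / GGC Gly — identical.
Codon 6: AGG Arg / CAT His — nonsynonymous.
Nonsynonymous differences: 4 → different protein.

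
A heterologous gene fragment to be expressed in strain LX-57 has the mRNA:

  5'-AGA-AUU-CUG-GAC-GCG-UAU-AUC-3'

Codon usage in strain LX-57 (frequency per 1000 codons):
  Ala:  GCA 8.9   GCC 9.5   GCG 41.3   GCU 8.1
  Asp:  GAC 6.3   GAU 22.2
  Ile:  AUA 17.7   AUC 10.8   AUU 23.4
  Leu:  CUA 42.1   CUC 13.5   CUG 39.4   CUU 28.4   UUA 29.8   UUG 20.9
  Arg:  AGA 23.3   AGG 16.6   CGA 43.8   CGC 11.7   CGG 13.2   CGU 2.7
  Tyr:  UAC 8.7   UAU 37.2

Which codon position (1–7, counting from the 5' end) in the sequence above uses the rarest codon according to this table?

Codon 1 AGA (Arg): 23.3 per 1000.
Codon 2 AUU (Ile): 23.4 per 1000.
Codon 3 CUG (Leu): 39.4 per 1000.
Codon 4 GAC (Asp): 6.3 per 1000.
Codon 5 GCG (Ala): 41.3 per 1000.
Codon 6 UAU (Tyr): 37.2 per 1000.
Codon 7 AUC (Ile): 10.8 per 1000.
Lowest frequency is 6.3 at codon 4.

4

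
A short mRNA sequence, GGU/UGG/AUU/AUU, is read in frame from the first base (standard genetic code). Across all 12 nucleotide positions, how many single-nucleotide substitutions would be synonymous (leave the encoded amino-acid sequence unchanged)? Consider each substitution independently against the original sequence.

Codon 1 (GGU, Gly): 3 synonymous substitutions.
Codon 2 (UGG, Trp): 0 synonymous substitutions.
Codon 3 (AUU, Ile): 2 synonymous substitutions.
Codon 4 (AUU, Ile): 2 synonymous substitutions.
Total: 3 + 0 + 2 + 2 = 7.

7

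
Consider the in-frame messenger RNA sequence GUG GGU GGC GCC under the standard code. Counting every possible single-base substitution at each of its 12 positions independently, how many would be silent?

12

Codon 1 (GUG, Val): 3 synonymous substitutions.
Codon 2 (GGU, Gly): 3 synonymous substitutions.
Codon 3 (GGC, Gly): 3 synonymous substitutions.
Codon 4 (GCC, Ala): 3 synonymous substitutions.
Total: 3 + 3 + 3 + 3 = 12.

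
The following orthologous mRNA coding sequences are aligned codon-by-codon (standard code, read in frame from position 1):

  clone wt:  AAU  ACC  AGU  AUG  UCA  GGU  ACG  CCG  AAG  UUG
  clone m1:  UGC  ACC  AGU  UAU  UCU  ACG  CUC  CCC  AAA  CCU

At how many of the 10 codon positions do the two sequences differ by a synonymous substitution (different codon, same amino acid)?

3

Codon 1: AAU Asn / UGC Cys — nonsynonymous.
Codon 2: ACC Thr / ACC Thr — identical.
Codon 3: AGU Ser / AGU Ser — identical.
Codon 4: AUG Met / UAU Tyr — nonsynonymous.
Codon 5: UCA Ser / UCU Ser — synonymous.
Codon 6: GGU Gly / ACG Thr — nonsynonymous.
Codon 7: ACG Thr / CUC Leu — nonsynonymous.
Codon 8: CCG Pro / CCC Pro — synonymous.
Codon 9: AAG Lys / AAA Lys — synonymous.
Codon 10: UUG Leu / CCU Pro — nonsynonymous.
Synonymous differences: 3.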